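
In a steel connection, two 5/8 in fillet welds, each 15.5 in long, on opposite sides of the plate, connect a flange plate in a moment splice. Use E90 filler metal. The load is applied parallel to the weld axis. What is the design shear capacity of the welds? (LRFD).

φR_n ≈ 555 kip

E90XX → F_EXX = 90 ksi.
Effective throat t_e = 0.707 × 0.625 = 0.4419 in.
Total length L = 31 in; A_we = 0.4419 × 31 = 13.7 in².
F_nw = 0.6 F_EXX = 0.6 × 90 = 54 ksi.
φR_n = 0.75 × 54 × 13.7 = 554.8 kip.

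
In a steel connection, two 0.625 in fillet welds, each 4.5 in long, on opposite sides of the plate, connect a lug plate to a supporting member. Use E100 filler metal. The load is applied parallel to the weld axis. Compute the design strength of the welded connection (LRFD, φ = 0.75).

E100XX → F_EXX = 100 ksi.
Effective throat t_e = 0.707 × 0.625 = 0.4419 in.
Total length L = 9 in; A_we = 0.4419 × 9 = 3.977 in².
F_nw = 0.6 F_EXX = 0.6 × 100 = 60 ksi.
φR_n = 0.75 × 60 × 3.977 = 179 kip.

φR_n ≈ 179 kip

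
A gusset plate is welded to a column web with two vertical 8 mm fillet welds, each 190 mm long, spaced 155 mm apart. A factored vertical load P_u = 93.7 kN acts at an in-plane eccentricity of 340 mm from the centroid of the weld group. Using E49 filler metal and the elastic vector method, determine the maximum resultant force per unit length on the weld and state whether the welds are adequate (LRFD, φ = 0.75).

f_max ≈ 1310 N/mm; NOT adequate

E49XX → F_EXX = 490 MPa.
Total weld length L_w = 380 mm. Treat welds as unit-width lines.
Polar moment about centroid: J = 2[d³/12 + d(b/2)²] = 2[190³/12 + 190×77.5²] = 3426000 mm³.
Direct shear f_v = P/L_w = 93.7×10³ / 380 = 246.6 N/mm (vertical).
Torsion M = P·e = 93.7×10³ × 340 = 31858000 N·mm.
Critical point at (x, y) = (77.5, 95) from centroid. f_tx = M·y/J = 883.5 N/mm; f_ty = M·x/J = 720.8 N/mm.
Resultant f_max = √[f_tx² + (f_v + f_ty)²] = √[883.5² + (246.6 + 720.8)²] = 1310 N/mm.
Capacity per unit length: φr_n = 0.75 × 0.6 × 490 × (0.707 × 8) = 1247 N/mm.
1310 > 1247 → NOT adequate.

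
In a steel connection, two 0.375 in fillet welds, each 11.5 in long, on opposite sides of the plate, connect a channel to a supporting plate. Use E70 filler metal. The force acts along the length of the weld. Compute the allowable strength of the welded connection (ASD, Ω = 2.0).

E70XX → F_EXX = 70 ksi.
Effective throat t_e = 0.707 × 0.375 = 0.2651 in.
Total length L = 23 in; A_we = 0.2651 × 23 = 6.098 in².
F_nw = 0.6 F_EXX = 0.6 × 70 = 42 ksi.
R_n = 42 × 6.098 = 256.1 kips; R_n/Ω = 256.1/2.0 = 128.1 kips.

R_n/Ω ≈ 128 kips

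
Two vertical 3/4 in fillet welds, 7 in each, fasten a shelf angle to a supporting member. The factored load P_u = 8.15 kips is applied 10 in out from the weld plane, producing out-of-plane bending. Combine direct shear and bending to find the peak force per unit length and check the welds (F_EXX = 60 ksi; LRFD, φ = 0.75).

L_w = 2 × 7 = 14 in; section modulus (unit throat) S = 2 × L²/6 = 16.33 in².
Direct shear f_v = P/L_w = 8.15/14 = 0.5821 kip/in.
Moment M = P × e = 8.15 × 10 = 81.5 kip·in; bending f_b = M/S = 4.99 kip/in.
f_max = √(f_v² + f_b²) = √(0.5821² + 4.99²) = 5.024 kip/in.
φr_n = 0.75 × 0.6 × 60 × (0.707 × 0.75) = 14.32 kip/in → adequate.

f_max ≈ 5.02 kip/in; adequate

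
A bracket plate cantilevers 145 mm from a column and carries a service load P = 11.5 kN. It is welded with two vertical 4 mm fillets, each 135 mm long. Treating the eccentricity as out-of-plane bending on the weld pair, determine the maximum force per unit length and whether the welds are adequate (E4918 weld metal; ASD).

E49XX → F_EXX = 490 MPa.
L_w = 2 × 135 = 270 mm; section modulus (unit throat) S = 2 × L²/6 = 6075 mm².
Direct shear f_v = P/L_w = 11.5×10³/270 = 42.59 N/mm.
Moment M = P × e = 11.5×10³ × 145 = 1667500 N·mm; bending f_b = M/S = 274.5 N/mm.
f_max = √(f_v² + f_b²) = √(42.59² + 274.5²) = 277.8 N/mm.
r_n/Ω = (1/2.0) × 0.6 × 490 × (0.707 × 4) = 415.7 N/mm → adequate.

f_max ≈ 278 N/mm; adequate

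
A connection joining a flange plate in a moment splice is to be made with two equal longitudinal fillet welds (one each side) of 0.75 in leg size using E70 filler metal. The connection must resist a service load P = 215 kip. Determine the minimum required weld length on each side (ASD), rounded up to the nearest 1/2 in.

E70XX → F_EXX = 70 ksi.
Throat t_e = 0.707 × 0.75 = 0.5302 in.
r_n/Ω = (0.6 × 70 × 0.5302) / 2.0 = 11.14 kip/in.
L_req = P / (r_n/Ω) = 215 / 11.14 = 19.31 in total.
Per side: 19.31 / 2 = 9.654 in.
Round up → use L = 10 in on each side.

L = 10 in on each side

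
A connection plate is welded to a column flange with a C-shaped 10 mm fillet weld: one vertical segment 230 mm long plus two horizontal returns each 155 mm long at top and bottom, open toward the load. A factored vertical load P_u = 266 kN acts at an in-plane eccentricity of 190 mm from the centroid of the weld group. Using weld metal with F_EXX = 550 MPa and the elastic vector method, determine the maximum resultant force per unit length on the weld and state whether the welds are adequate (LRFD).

Total weld length L_w = 540 mm. Treat welds as unit-width lines.
Centroid: x̄ = 2×155×77.5 / 540 = 44.49 mm from the vertical weld.
Polar moment about centroid: J = I_x + I_y = [230³/12 + 2×155×115²] + [230×44.49² + 2(155³/12 + 155×33.01²)] = 6527000 mm³.
Direct shear f_v = P/L_w = 266×10³ / 540 = 492.6 N/mm (vertical).
Torsion M = P·e = 266×10³ × 190 = 50540000 N·mm.
Critical point at (x, y) = (110.5, 115) from centroid. f_tx = M·y/J = 890.4 N/mm; f_ty = M·x/J = 855.7 N/mm.
Resultant f_max = √[f_tx² + (f_v + f_ty)²] = √[890.4² + (492.6 + 855.7)²] = 1616 N/mm.
Capacity per unit length: φr_n = 0.75 × 0.6 × 550 × (0.707 × 10) = 1750 N/mm.
1616 ≤ 1750 → adequate.

f_max ≈ 1620 N/mm; adequate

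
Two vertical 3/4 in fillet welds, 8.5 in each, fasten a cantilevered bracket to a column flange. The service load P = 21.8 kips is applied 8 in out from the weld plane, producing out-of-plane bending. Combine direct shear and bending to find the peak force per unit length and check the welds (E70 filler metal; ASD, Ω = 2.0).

f_max ≈ 7.35 kip/in; adequate

E70XX → F_EXX = 70 ksi.
L_w = 2 × 8.5 = 17 in; section modulus (unit throat) S = 2 × L²/6 = 24.08 in².
Direct shear f_v = P/L_w = 21.8/17 = 1.282 kip/in.
Moment M = P × e = 21.8 × 8 = 174.4 kip·in; bending f_b = M/S = 7.242 kip/in.
f_max = √(f_v² + f_b²) = √(1.282² + 7.242²) = 7.354 kip/in.
r_n/Ω = (1/2.0) × 0.6 × 70 × (0.707 × 0.75) = 11.14 kip/in → adequate.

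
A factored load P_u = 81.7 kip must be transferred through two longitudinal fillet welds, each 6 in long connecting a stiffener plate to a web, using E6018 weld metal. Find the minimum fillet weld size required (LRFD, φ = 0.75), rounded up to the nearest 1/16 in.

w = 3/8 in

E60XX → F_EXX = 60 ksi.
Total weld length L = 12 in.
Required throat t_e = P_u / (φ × 0.6 F_EXX × L) = 81.7 / (0.75 × 0.6 × 60 × 12) = 0.2522 in.
Required leg w = t_e / 0.707 = 0.3567 in → use 3/8 in.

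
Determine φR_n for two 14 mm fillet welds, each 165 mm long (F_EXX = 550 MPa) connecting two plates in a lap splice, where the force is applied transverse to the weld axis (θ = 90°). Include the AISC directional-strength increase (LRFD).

t_e = 0.707 × 14 = 9.898 mm; A_we = 9.898 × 330 = 3266 mm².
Directional factor: 1.0 + 0.5 sin^1.5(90°) = 1.5.
F_nw = 0.6 × 550 × 1.5 = 495 MPa.
φR_n = 0.75 × 495 × 3266 × 10⁻³ = 1213 kN.

φR_n ≈ 1210 kN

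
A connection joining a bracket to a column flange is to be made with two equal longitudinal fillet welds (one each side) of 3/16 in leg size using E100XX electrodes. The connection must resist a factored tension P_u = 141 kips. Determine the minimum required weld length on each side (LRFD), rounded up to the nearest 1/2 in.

E100XX → F_EXX = 100 ksi.
Throat t_e = 0.707 × 0.1875 = 0.1326 in.
φr_n = 0.75 × 0.6 × 100 × 0.1326 = 5.965 kips/in.
L_req = P_u / φr_n = 141 / 5.965 = 23.64 in total.
Per side: 23.64 / 2 = 11.82 in.
Round up → use L = 12 in on each side.

L = 12 in on each side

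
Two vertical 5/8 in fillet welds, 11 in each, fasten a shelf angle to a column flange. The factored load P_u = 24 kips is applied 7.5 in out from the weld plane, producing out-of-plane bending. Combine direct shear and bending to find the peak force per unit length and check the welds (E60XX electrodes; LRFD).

E60XX → F_EXX = 60 ksi.
L_w = 2 × 11 = 22 in; section modulus (unit throat) S = 2 × L²/6 = 40.33 in².
Direct shear f_v = P/L_w = 24/22 = 1.091 kip/in.
Moment M = P × e = 24 × 7.5 = 180 kip·in; bending f_b = M/S = 4.463 kip/in.
f_max = √(f_v² + f_b²) = √(1.091² + 4.463²) = 4.594 kip/in.
φr_n = 0.75 × 0.6 × 60 × (0.707 × 0.625) = 11.93 kip/in → adequate.

f_max ≈ 4.59 kip/in; adequate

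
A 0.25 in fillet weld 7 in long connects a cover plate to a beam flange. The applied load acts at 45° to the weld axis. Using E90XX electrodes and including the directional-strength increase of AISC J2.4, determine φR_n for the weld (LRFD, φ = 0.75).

E90XX → F_EXX = 90 ksi.
t_e = 0.707 × 0.25 = 0.1767 in; A_we = 0.1767 × 7 = 1.237 in².
Directional factor: 1.0 + 0.5 sin^1.5(45°) = 1.297.
F_nw = 0.6 × 90 × 1.297 = 70.05 ksi.
φR_n = 0.75 × 70.05 × 1.237 = 65.01 kip.

φR_n ≈ 65 kip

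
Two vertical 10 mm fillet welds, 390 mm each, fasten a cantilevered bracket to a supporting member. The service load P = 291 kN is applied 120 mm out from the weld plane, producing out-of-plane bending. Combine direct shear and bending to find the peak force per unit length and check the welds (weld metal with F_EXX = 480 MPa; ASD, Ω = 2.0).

f_max ≈ 783 N/mm; adequate

L_w = 2 × 390 = 780 mm; section modulus (unit throat) S = 2 × L²/6 = 50700 mm².
Direct shear f_v = P/L_w = 291×10³/780 = 373.1 N/mm.
Moment M = P × e = 291×10³ × 120 = 34920000 N·mm; bending f_b = M/S = 688.8 N/mm.
f_max = √(f_v² + f_b²) = √(373.1² + 688.8²) = 783.3 N/mm.
r_n/Ω = (1/2.0) × 0.6 × 480 × (0.707 × 10) = 1018 N/mm → adequate.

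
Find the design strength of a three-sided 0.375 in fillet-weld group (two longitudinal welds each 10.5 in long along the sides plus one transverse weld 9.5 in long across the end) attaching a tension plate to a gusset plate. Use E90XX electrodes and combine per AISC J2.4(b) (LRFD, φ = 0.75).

φR_n ≈ 345 kip

E90XX → F_EXX = 90 ksi.
t_e = 0.707 × 0.375 = 0.2651 in.
R_nwl = 0.6 × 90 × 0.2651 × 21 = 300.7 kip (longitudinal, 2 welds).
R_nwt = 0.6 × 90 × 0.2651 × 9.5 = 136 kip (transverse, base value).
(i) R_nwl + R_nwt = 436.7 kip; (ii) 0.85 R_nwl + 1.5 R_nwt = 459.6 kip.
R_n = max = 459.6 kip [governs: (ii)]; φR_n = 344.7 kip.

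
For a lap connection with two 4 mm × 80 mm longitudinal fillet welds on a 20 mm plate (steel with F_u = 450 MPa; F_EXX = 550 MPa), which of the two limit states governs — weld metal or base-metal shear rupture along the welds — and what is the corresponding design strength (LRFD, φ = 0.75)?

t_e = 0.707 × 4 = 2.828 mm; L = 160 mm.
Weld metal: φR_n = 0.75 × 0.6 × 550 × 2.828 × 160 × 10⁻³ = 112 kN.
Base metal (shear rupture): φR_n = 0.75 × 0.6 × 450 × 20 × 160 × 10⁻³ = 648 kN.
Governing: weld metal.

φR_n ≈ 112 kN (weld metal governs)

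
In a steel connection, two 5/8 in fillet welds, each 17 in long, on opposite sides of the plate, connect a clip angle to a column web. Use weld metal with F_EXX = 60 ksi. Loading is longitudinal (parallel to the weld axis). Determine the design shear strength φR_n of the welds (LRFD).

Effective throat t_e = 0.707 × 0.625 = 0.4419 in.
Total length L = 34 in; A_we = 0.4419 × 34 = 15.02 in².
F_nw = 0.6 F_EXX = 0.6 × 60 = 36 ksi.
φR_n = 0.75 × 36 × 15.02 = 405.6 kip.

φR_n ≈ 406 kip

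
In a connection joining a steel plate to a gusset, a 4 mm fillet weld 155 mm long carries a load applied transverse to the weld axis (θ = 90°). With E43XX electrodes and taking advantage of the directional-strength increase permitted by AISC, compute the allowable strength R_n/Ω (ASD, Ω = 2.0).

R_n/Ω ≈ 84.8 kN

E43XX → F_EXX = 430 MPa.
t_e = 0.707 × 4 = 2.828 mm; A_we = 2.828 × 155 = 438.3 mm².
Directional factor: 1.0 + 0.5 sin^1.5(90°) = 1.5.
F_nw = 0.6 × 430 × 1.5 = 387 MPa.
R_n/Ω = (387 × 438.3) / 2.0 × 10⁻³ = 84.82 kN.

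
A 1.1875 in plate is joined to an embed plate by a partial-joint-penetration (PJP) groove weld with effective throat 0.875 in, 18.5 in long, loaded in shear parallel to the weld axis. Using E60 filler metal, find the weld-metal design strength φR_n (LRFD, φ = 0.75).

E60XX → F_EXX = 60 ksi.
Effective throat (given) t_e = 0.875 in.
A_we = 0.875 × 18.5 = 16.19 in².
F_nw = 0.6 F_EXX = 36 ksi.
φR_n = 0.75 × 36 × 16.19 = 437.1 kip.

φR_n ≈ 437 kip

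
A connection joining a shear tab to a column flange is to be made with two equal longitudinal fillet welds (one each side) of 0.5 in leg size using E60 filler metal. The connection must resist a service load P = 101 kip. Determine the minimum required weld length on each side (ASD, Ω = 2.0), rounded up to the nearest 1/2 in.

E60XX → F_EXX = 60 ksi.
Throat t_e = 0.707 × 0.5 = 0.3535 in.
r_n/Ω = (0.6 × 60 × 0.3535) / 2.0 = 6.363 kip/in.
L_req = P / (r_n/Ω) = 101 / 6.363 = 15.87 in total.
Per side: 15.87 / 2 = 7.937 in.
Round up → use L = 8 in on each side.

L = 8 in on each side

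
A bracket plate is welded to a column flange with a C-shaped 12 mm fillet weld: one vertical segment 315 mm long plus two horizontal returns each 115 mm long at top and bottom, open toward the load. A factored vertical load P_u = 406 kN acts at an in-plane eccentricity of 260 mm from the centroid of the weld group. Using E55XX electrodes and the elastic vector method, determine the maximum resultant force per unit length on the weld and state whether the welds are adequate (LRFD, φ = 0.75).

f_max ≈ 2580 N/mm; NOT adequate

E55XX → F_EXX = 550 MPa.
Total weld length L_w = 545 mm. Treat welds as unit-width lines.
Centroid: x̄ = 2×115×57.5 / 545 = 24.27 mm from the vertical weld.
Polar moment about centroid: J = I_x + I_y = [315³/12 + 2×115×157.5²] + [315×24.27² + 2(115³/12 + 115×33.23²)] = 9003000 mm³.
Direct shear f_v = P/L_w = 406×10³ / 545 = 745 N/mm (vertical).
Torsion M = P·e = 406×10³ × 260 = 105560000 N·mm.
Critical point at (x, y) = (90.73, 157.5) from centroid. f_tx = M·y/J = 1847 N/mm; f_ty = M·x/J = 1064 N/mm.
Resultant f_max = √[f_tx² + (f_v + f_ty)²] = √[1847² + (745 + 1064)²] = 2585 N/mm.
Capacity per unit length: φr_n = 0.75 × 0.6 × 550 × (0.707 × 12) = 2100 N/mm.
2585 > 2100 → NOT adequate.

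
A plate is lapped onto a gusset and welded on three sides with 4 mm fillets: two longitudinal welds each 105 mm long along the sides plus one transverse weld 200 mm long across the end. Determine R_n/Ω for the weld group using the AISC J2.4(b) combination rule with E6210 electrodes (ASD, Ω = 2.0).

R_n/Ω ≈ 252 kN

E62XX → F_EXX = 620 MPa.
t_e = 0.707 × 4 = 2.828 mm.
R_nwl = 0.6 × 620 × 2.828 × 210 × 10⁻³ = 220.9 kN (longitudinal, 2 welds).
R_nwt = 0.6 × 620 × 2.828 × 200 × 10⁻³ = 210.4 kN (transverse, base value).
(i) R_nwl + R_nwt = 431.3 kN; (ii) 0.85 R_nwl + 1.5 R_nwt = 503.4 kN.
R_n = max = 503.4 kN [governs: (ii)]; R_n/Ω = 251.7 kN.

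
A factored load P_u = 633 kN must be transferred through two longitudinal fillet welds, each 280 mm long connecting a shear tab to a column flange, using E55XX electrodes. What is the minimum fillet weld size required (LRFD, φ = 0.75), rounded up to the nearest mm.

E55XX → F_EXX = 550 MPa.
Total weld length L = 560 mm.
Required throat t_e = P_u / (φ × 0.6 F_EXX × L) = 633 / (0.75 × 0.6 × 550 × 560 × 10⁻³) = 4.567 mm.
Required leg w = t_e / 0.707 = 6.46 mm → use 7 mm.

w = 7 mm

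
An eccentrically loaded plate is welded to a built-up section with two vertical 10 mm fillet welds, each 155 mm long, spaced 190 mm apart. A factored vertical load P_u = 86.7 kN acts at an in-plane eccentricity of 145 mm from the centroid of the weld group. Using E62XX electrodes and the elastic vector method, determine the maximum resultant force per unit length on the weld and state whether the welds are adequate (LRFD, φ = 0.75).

E62XX → F_EXX = 620 MPa.
Total weld length L_w = 310 mm. Treat welds as unit-width lines.
Polar moment about centroid: J = 2[d³/12 + d(b/2)²] = 2[155³/12 + 155×95²] = 3418000 mm³.
Direct shear f_v = P/L_w = 86.7×10³ / 310 = 279.7 N/mm (vertical).
Torsion M = P·e = 86.7×10³ × 145 = 12572000 N·mm.
Critical point at (x, y) = (95, 77.5) from centroid. f_tx = M·y/J = 285 N/mm; f_ty = M·x/J = 349.4 N/mm.
Resultant f_max = √[f_tx² + (f_v + f_ty)²] = √[285² + (279.7 + 349.4)²] = 690.6 N/mm.
Capacity per unit length: φr_n = 0.75 × 0.6 × 620 × (0.707 × 10) = 1973 N/mm.
690.6 ≤ 1973 → adequate.

f_max ≈ 691 N/mm; adequate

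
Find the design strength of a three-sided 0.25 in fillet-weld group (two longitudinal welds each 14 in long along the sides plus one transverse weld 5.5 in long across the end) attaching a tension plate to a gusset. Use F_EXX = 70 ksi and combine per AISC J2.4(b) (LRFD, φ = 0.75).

φR_n ≈ 187 kip

t_e = 0.707 × 0.25 = 0.1767 in.
R_nwl = 0.6 × 70 × 0.1767 × 28 = 207.9 kip (longitudinal, 2 welds).
R_nwt = 0.6 × 70 × 0.1767 × 5.5 = 40.83 kip (transverse, base value).
(i) R_nwl + R_nwt = 248.7 kip; (ii) 0.85 R_nwl + 1.5 R_nwt = 237.9 kip.
R_n = max = 248.7 kip [governs: (i)]; φR_n = 186.5 kip.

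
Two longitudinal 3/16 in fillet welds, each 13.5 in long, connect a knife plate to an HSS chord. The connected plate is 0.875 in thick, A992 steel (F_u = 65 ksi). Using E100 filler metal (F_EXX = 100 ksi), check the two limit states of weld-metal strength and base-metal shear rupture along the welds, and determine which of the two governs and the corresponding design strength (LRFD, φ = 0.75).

φR_n ≈ 161 kip (weld metal governs)

t_e = 0.707 × 0.1875 = 0.1326 in; L = 27 in.
Weld metal: φR_n = 0.75 × 0.6 × 100 × 0.1326 × 27 = 161.1 kip.
Base metal (shear rupture): φR_n = 0.75 × 0.6 × 65 × 0.875 × 27 = 691 kip.
Governing: weld metal.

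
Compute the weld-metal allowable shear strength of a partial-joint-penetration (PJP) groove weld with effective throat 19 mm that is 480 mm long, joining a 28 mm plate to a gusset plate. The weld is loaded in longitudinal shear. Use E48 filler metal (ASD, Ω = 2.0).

E48XX → F_EXX = 480 MPa.
Effective throat (given) t_e = 19 mm.
A_we = 19 × 480 = 9120 mm².
F_nw = 0.6 F_EXX = 288 MPa.
R_n/Ω = (288 × 9120) / 2.0 × 10⁻³ = 1313 kN.

R_n/Ω ≈ 1310 kN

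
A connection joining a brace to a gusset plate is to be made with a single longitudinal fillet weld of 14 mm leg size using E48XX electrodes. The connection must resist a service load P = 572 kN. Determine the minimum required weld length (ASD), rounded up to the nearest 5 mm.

L = 405 mm

E48XX → F_EXX = 480 MPa.
Throat t_e = 0.707 × 14 = 9.898 mm.
r_n/Ω = (0.6 × 480 × 9.898) / 2.0 = 1425 N/mm = 1.425 kN/mm.
L_req = P / (r_n/Ω) = 572 / 1.425 = 401.3 mm total.
Round up → use L = 405 mm.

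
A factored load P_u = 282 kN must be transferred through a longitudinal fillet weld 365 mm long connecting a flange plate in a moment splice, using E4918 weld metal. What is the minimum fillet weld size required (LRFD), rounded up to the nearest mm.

w = 5 mm

E49XX → F_EXX = 490 MPa.
Total weld length L = 365 mm.
Required throat t_e = P_u / (φ × 0.6 F_EXX × L) = 282 / (0.75 × 0.6 × 490 × 365 × 10⁻³) = 3.504 mm.
Required leg w = t_e / 0.707 = 4.956 mm → use 5 mm.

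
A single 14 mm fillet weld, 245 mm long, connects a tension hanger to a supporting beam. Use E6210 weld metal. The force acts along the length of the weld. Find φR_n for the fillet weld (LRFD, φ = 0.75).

E62XX → F_EXX = 620 MPa.
Effective throat t_e = 0.707 × 14 = 9.898 mm.
Total length L = 245 mm; A_we = 9.898 × 245 = 2425 mm².
F_nw = 0.6 F_EXX = 0.6 × 620 = 372 MPa.
φR_n = 0.75 × 372 × 2425 × 10⁻³ = 676.6 kN.

φR_n ≈ 677 kN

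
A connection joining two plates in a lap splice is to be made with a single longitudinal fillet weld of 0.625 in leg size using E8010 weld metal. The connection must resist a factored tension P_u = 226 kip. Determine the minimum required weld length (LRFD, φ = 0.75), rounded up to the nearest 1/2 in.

L = 14.5 in

E80XX → F_EXX = 80 ksi.
Throat t_e = 0.707 × 0.625 = 0.4419 in.
φr_n = 0.75 × 0.6 × 80 × 0.4419 = 15.91 kip/in.
L_req = P_u / φr_n = 226 / 15.91 = 14.21 in total.
Round up → use L = 14.5 in.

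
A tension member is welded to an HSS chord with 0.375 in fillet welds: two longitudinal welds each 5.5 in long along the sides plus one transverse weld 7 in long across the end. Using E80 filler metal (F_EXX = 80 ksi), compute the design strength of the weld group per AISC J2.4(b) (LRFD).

φR_n ≈ 189 kips

t_e = 0.707 × 0.375 = 0.2651 in.
R_nwl = 0.6 × 80 × 0.2651 × 11 = 140 kips (longitudinal, 2 welds).
R_nwt = 0.6 × 80 × 0.2651 × 7 = 89.08 kips (transverse, base value).
(i) R_nwl + R_nwt = 229.1 kips; (ii) 0.85 R_nwl + 1.5 R_nwt = 252.6 kips.
R_n = max = 252.6 kips [governs: (ii)]; φR_n = 189.5 kips.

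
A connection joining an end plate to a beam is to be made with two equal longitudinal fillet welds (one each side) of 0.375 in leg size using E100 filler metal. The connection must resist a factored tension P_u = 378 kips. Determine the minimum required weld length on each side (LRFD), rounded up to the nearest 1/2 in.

L = 16 in on each side

E100XX → F_EXX = 100 ksi.
Throat t_e = 0.707 × 0.375 = 0.2651 in.
φr_n = 0.75 × 0.6 × 100 × 0.2651 = 11.93 kips/in.
L_req = P_u / φr_n = 378 / 11.93 = 31.68 in total.
Per side: 31.68 / 2 = 15.84 in.
Round up → use L = 16 in on each side.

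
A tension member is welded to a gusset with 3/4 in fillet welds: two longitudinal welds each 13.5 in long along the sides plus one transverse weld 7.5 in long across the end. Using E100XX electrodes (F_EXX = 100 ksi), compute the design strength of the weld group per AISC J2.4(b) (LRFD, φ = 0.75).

φR_n ≈ 823 kips

t_e = 0.707 × 0.75 = 0.5302 in.
R_nwl = 0.6 × 100 × 0.5302 × 27 = 859 kips (longitudinal, 2 welds).
R_nwt = 0.6 × 100 × 0.5302 × 7.5 = 238.6 kips (transverse, base value).
(i) R_nwl + R_nwt = 1098 kips; (ii) 0.85 R_nwl + 1.5 R_nwt = 1088 kips.
R_n = max = 1098 kips [governs: (i)]; φR_n = 823.2 kips.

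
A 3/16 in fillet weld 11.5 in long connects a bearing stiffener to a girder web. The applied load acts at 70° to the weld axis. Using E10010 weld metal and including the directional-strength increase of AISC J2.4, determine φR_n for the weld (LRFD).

E100XX → F_EXX = 100 ksi.
t_e = 0.707 × 0.1875 = 0.1326 in; A_we = 0.1326 × 11.5 = 1.524 in².
Directional factor: 1.0 + 0.5 sin^1.5(70°) = 1.455.
F_nw = 0.6 × 100 × 1.455 = 87.33 ksi.
φR_n = 0.75 × 87.33 × 1.524 = 99.85 kips.

φR_n ≈ 99.8 kips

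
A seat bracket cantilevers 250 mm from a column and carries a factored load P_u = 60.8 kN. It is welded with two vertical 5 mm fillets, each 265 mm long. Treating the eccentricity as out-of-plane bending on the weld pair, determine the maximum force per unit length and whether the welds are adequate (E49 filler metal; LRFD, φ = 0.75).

f_max ≈ 659 N/mm; adequate

E49XX → F_EXX = 490 MPa.
L_w = 2 × 265 = 530 mm; section modulus (unit throat) S = 2 × L²/6 = 23410 mm².
Direct shear f_v = P/L_w = 60.8×10³/530 = 114.7 N/mm.
Moment M = P × e = 60.8×10³ × 250 = 15200000 N·mm; bending f_b = M/S = 649.3 N/mm.
f_max = √(f_v² + f_b²) = √(114.7² + 649.3²) = 659.4 N/mm.
φr_n = 0.75 × 0.6 × 490 × (0.707 × 5) = 779.5 N/mm → adequate.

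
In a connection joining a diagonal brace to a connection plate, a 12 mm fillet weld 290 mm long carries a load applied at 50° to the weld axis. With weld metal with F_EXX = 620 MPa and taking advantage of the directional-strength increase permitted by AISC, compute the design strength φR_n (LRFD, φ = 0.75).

t_e = 0.707 × 12 = 8.484 mm; A_we = 8.484 × 290 = 2460 mm².
Directional factor: 1.0 + 0.5 sin^1.5(50°) = 1.335.
F_nw = 0.6 × 620 × 1.335 = 496.7 MPa.
φR_n = 0.75 × 496.7 × 2460 × 10⁻³ = 916.6 kN.

φR_n ≈ 917 kN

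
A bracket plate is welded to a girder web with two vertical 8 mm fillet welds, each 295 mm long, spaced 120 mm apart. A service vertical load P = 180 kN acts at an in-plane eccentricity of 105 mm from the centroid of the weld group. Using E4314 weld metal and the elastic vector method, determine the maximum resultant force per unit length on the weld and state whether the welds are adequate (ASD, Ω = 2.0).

f_max ≈ 650 N/mm; adequate

E43XX → F_EXX = 430 MPa.
Total weld length L_w = 590 mm. Treat welds as unit-width lines.
Polar moment about centroid: J = 2[d³/12 + d(b/2)²] = 2[295³/12 + 295×60²] = 6403000 mm³.
Direct shear f_v = P/L_w = 180×10³ / 590 = 305.1 N/mm (vertical).
Torsion M = P·e = 180×10³ × 105 = 18900000 N·mm.
Critical point at (x, y) = (60, 147.5) from centroid. f_tx = M·y/J = 435.4 N/mm; f_ty = M·x/J = 177.1 N/mm.
Resultant f_max = √[f_tx² + (f_v + f_ty)²] = √[435.4² + (305.1 + 177.1)²] = 649.7 N/mm.
Capacity per unit length: r_n/Ω = (1/2.0) × 0.6 × 430 × (0.707 × 8) = 729.6 N/mm.
649.7 ≤ 729.6 → adequate.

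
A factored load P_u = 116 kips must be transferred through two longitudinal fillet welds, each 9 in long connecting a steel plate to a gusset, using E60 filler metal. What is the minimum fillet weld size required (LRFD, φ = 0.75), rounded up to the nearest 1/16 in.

w = 3/8 in

E60XX → F_EXX = 60 ksi.
Total weld length L = 18 in.
Required throat t_e = P_u / (φ × 0.6 F_EXX × L) = 116 / (0.75 × 0.6 × 60 × 18) = 0.2387 in.
Required leg w = t_e / 0.707 = 0.3376 in → use 3/8 in.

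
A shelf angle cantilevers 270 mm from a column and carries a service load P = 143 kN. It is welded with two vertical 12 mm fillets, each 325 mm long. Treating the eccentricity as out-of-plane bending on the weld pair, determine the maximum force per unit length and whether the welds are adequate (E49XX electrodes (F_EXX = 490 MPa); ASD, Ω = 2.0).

f_max ≈ 1120 N/mm; adequate

L_w = 2 × 325 = 650 mm; section modulus (unit throat) S = 2 × L²/6 = 35210 mm².
Direct shear f_v = P/L_w = 143×10³/650 = 220 N/mm.
Moment M = P × e = 143×10³ × 270 = 38610000 N·mm; bending f_b = M/S = 1097 N/mm.
f_max = √(f_v² + f_b²) = √(220² + 1097²) = 1118 N/mm.
r_n/Ω = (1/2.0) × 0.6 × 490 × (0.707 × 12) = 1247 N/mm → adequate.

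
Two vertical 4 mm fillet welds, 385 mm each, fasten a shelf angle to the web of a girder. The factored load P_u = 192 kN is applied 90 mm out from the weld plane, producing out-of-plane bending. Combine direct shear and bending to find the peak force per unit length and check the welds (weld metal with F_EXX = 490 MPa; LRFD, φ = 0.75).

L_w = 2 × 385 = 770 mm; section modulus (unit throat) S = 2 × L²/6 = 49410 mm².
Direct shear f_v = P/L_w = 192×10³/770 = 249.4 N/mm.
Moment M = P × e = 192×10³ × 90 = 17280000 N·mm; bending f_b = M/S = 349.7 N/mm.
f_max = √(f_v² + f_b²) = √(249.4² + 349.7²) = 429.5 N/mm.
φr_n = 0.75 × 0.6 × 490 × (0.707 × 4) = 623.6 N/mm → adequate.

f_max ≈ 430 N/mm; adequate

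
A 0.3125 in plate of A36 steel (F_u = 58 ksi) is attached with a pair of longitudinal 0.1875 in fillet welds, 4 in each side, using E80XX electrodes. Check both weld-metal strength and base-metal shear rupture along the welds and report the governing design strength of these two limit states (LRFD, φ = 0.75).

φR_n ≈ 38.2 kip (weld metal governs)

E80XX → F_EXX = 80 ksi.
t_e = 0.707 × 0.1875 = 0.1326 in; L = 8 in.
Weld metal: φR_n = 0.75 × 0.6 × 80 × 0.1326 × 8 = 38.18 kip.
Base metal (shear rupture): φR_n = 0.75 × 0.6 × 58 × 0.3125 × 8 = 65.25 kip.
Governing: weld metal.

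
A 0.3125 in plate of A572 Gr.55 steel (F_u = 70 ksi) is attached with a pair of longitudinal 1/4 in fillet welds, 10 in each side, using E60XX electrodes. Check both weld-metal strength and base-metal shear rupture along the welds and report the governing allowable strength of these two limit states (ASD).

R_n/Ω ≈ 63.6 kip (weld metal governs)

E60XX → F_EXX = 60 ksi.
t_e = 0.707 × 0.25 = 0.1767 in; L = 20 in.
Weld metal: R_n/Ω = (1/2.0) × 0.6 × 60 × 0.1767 × 20 = 63.63 kip.
Base metal (shear rupture): R_n/Ω = (1/2.0) × 0.6 × 70 × 0.3125 × 20 = 131.2 kip.
Governing: weld metal.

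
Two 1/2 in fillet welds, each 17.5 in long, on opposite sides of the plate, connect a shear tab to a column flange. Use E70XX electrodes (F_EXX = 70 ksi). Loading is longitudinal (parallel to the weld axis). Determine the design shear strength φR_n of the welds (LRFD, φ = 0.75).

Effective throat t_e = 0.707 × 0.5 = 0.3535 in.
Total length L = 35 in; A_we = 0.3535 × 35 = 12.37 in².
F_nw = 0.6 F_EXX = 0.6 × 70 = 42 ksi.
φR_n = 0.75 × 42 × 12.37 = 389.7 kips.

φR_n ≈ 390 kips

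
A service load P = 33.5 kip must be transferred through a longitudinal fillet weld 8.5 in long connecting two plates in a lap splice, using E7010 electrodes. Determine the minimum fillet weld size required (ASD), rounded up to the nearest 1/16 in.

w = 5/16 in

E70XX → F_EXX = 70 ksi.
Total weld length L = 8.5 in.
Required throat t_e = P × Ω / (0.6 F_EXX × L) = 33.5 × 2.0 / (0.6 × 70 × 8.5) = 0.1877 in.
Required leg w = t_e / 0.707 = 0.2655 in → use 5/16 in.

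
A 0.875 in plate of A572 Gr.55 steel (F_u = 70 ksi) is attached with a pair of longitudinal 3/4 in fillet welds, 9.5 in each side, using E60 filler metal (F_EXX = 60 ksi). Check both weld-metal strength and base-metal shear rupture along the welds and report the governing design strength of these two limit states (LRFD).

t_e = 0.707 × 0.75 = 0.5302 in; L = 19 in.
Weld metal: φR_n = 0.75 × 0.6 × 60 × 0.5302 × 19 = 272 kips.
Base metal (shear rupture): φR_n = 0.75 × 0.6 × 70 × 0.875 × 19 = 523.7 kips.
Governing: weld metal.

φR_n ≈ 272 kips (weld metal governs)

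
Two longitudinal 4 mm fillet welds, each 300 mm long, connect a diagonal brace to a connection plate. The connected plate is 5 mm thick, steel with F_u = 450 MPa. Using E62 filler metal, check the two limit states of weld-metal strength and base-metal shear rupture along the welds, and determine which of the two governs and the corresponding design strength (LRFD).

E62XX → F_EXX = 620 MPa.
t_e = 0.707 × 4 = 2.828 mm; L = 600 mm.
Weld metal: φR_n = 0.75 × 0.6 × 620 × 2.828 × 600 × 10⁻³ = 473.4 kN.
Base metal (shear rupture): φR_n = 0.75 × 0.6 × 450 × 5 × 600 × 10⁻³ = 607.5 kN.
Governing: weld metal.

φR_n ≈ 473 kN (weld metal governs)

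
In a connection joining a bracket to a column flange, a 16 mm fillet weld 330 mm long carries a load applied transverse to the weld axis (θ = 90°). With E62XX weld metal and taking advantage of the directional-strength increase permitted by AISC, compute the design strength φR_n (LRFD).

E62XX → F_EXX = 620 MPa.
t_e = 0.707 × 16 = 11.31 mm; A_we = 11.31 × 330 = 3733 mm².
Directional factor: 1.0 + 0.5 sin^1.5(90°) = 1.5.
F_nw = 0.6 × 620 × 1.5 = 558 MPa.
φR_n = 0.75 × 558 × 3733 × 10⁻³ = 1562 kN.

φR_n ≈ 1560 kN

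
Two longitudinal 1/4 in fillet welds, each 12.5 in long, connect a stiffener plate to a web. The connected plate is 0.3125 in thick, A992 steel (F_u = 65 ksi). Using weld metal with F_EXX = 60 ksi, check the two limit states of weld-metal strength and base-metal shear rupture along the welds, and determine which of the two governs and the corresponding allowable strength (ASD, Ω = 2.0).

R_n/Ω ≈ 79.5 kips (weld metal governs)

t_e = 0.707 × 0.25 = 0.1767 in; L = 25 in.
Weld metal: R_n/Ω = (1/2.0) × 0.6 × 60 × 0.1767 × 25 = 79.54 kips.
Base metal (shear rupture): R_n/Ω = (1/2.0) × 0.6 × 65 × 0.3125 × 25 = 152.3 kips.
Governing: weld metal.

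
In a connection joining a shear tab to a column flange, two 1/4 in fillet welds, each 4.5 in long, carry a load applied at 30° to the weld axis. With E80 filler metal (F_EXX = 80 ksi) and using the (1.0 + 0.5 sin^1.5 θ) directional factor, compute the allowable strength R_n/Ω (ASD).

t_e = 0.707 × 0.25 = 0.1767 in; A_we = 0.1767 × 9 = 1.591 in².
Directional factor: 1.0 + 0.5 sin^1.5(30°) = 1.177.
F_nw = 0.6 × 80 × 1.177 = 56.49 ksi.
R_n/Ω = (56.49 × 1.591) / 2.0 = 44.93 kip.

R_n/Ω ≈ 44.9 kip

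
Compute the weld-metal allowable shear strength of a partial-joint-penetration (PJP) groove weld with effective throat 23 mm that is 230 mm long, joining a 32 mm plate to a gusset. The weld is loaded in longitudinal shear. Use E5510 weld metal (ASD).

R_n/Ω ≈ 873 kN

E55XX → F_EXX = 550 MPa.
Effective throat (given) t_e = 23 mm.
A_we = 23 × 230 = 5290 mm².
F_nw = 0.6 F_EXX = 330 MPa.
R_n/Ω = (330 × 5290) / 2.0 × 10⁻³ = 872.9 kN.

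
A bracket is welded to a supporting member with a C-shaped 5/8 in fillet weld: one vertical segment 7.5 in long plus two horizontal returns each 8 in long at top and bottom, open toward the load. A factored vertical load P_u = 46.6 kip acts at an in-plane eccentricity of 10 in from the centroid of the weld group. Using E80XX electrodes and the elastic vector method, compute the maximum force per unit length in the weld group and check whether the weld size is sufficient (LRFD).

f_max ≈ 8.75 kip/in; adequate

E80XX → F_EXX = 80 ksi.
Total weld length L_w = 23.5 in. Treat welds as unit-width lines.
Centroid: x̄ = 2×8×4 / 23.5 = 2.723 in from the vertical weld.
Polar moment about centroid: J = I_x + I_y = [7.5³/12 + 2×8×3.75²] + [7.5×2.723² + 2(8³/12 + 8×1.277²)] = 427.2 in³.
Direct shear f_v = P/L_w = 46.6 / 23.5 = 1.983 kip/in (vertical).
Torsion M = P·e = 46.6 × 10 = 466 kip·in.
Critical point at (x, y) = (5.277, 3.75) from centroid. f_tx = M·y/J = 4.091 kip/in; f_ty = M·x/J = 5.756 kip/in.
Resultant f_max = √[f_tx² + (f_v + f_ty)²] = √[4.091² + (1.983 + 5.756)²] = 8.754 kip/in.
Capacity per unit length: φr_n = 0.75 × 0.6 × 80 × (0.707 × 0.625) = 15.91 kip/in.
8.754 ≤ 15.91 → adequate.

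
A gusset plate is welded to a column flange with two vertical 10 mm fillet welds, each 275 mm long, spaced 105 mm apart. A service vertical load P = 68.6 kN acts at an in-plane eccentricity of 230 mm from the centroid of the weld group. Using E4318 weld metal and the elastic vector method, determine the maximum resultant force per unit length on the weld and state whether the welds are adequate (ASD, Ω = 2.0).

f_max ≈ 524 N/mm; adequate

E43XX → F_EXX = 430 MPa.
Total weld length L_w = 550 mm. Treat welds as unit-width lines.
Polar moment about centroid: J = 2[d³/12 + d(b/2)²] = 2[275³/12 + 275×52.5²] = 4982000 mm³.
Direct shear f_v = P/L_w = 68.6×10³ / 550 = 124.7 N/mm (vertical).
Torsion M = P·e = 68.6×10³ × 230 = 15778000 N·mm.
Critical point at (x, y) = (52.5, 137.5) from centroid. f_tx = M·y/J = 435.5 N/mm; f_ty = M·x/J = 166.3 N/mm.
Resultant f_max = √[f_tx² + (f_v + f_ty)²] = √[435.5² + (124.7 + 166.3)²] = 523.7 N/mm.
Capacity per unit length: r_n/Ω = (1/2.0) × 0.6 × 430 × (0.707 × 10) = 912 N/mm.
523.7 ≤ 912 → adequate.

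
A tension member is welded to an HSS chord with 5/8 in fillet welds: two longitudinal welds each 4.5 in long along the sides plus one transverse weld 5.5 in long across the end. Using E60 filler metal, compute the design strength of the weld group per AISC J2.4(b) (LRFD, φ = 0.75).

φR_n ≈ 190 kip

E60XX → F_EXX = 60 ksi.
t_e = 0.707 × 0.625 = 0.4419 in.
R_nwl = 0.6 × 60 × 0.4419 × 9 = 143.2 kip (longitudinal, 2 welds).
R_nwt = 0.6 × 60 × 0.4419 × 5.5 = 87.49 kip (transverse, base value).
(i) R_nwl + R_nwt = 230.7 kip; (ii) 0.85 R_nwl + 1.5 R_nwt = 252.9 kip.
R_n = max = 252.9 kip [governs: (ii)]; φR_n = 189.7 kip.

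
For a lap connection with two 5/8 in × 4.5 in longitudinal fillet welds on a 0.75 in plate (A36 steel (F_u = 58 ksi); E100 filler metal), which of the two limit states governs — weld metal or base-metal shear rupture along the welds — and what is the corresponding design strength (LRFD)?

E100XX → F_EXX = 100 ksi.
t_e = 0.707 × 0.625 = 0.4419 in; L = 9 in.
Weld metal: φR_n = 0.75 × 0.6 × 100 × 0.4419 × 9 = 179 kip.
Base metal (shear rupture): φR_n = 0.75 × 0.6 × 58 × 0.75 × 9 = 176.2 kip.
Governing: base-metal shear rupture.

φR_n ≈ 176 kip (base-metal shear rupture governs)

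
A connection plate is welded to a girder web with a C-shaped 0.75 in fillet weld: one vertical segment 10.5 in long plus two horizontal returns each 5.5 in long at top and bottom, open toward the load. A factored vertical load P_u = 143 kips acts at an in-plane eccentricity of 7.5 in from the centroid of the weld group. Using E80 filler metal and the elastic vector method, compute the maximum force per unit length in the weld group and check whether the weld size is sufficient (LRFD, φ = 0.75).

f_max ≈ 20 kip/in; NOT adequate

E80XX → F_EXX = 80 ksi.
Total weld length L_w = 21.5 in. Treat welds as unit-width lines.
Centroid: x̄ = 2×5.5×2.75 / 21.5 = 1.407 in from the vertical weld.
Polar moment about centroid: J = I_x + I_y = [10.5³/12 + 2×5.5×5.25²] + [10.5×1.407² + 2(5.5³/12 + 5.5×1.343²)] = 468 in³.
Direct shear f_v = P/L_w = 143 / 21.5 = 6.651 kip/in (vertical).
Torsion M = P·e = 143 × 7.5 = 1072.5 kip·in.
Critical point at (x, y) = (4.093, 5.25) from centroid. f_tx = M·y/J = 12.03 kip/in; f_ty = M·x/J = 9.38 kip/in.
Resultant f_max = √[f_tx² + (f_v + f_ty)²] = √[12.03² + (6.651 + 9.38)²] = 20.04 kip/in.
Capacity per unit length: φr_n = 0.75 × 0.6 × 80 × (0.707 × 0.75) = 19.09 kip/in.
20.04 > 19.09 → NOT adequate.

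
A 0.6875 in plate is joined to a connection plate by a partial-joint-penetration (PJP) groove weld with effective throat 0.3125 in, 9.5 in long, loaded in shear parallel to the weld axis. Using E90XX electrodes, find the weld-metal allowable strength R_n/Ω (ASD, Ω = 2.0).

R_n/Ω ≈ 80.2 kips

E90XX → F_EXX = 90 ksi.
Effective throat (given) t_e = 0.3125 in.
A_we = 0.3125 × 9.5 = 2.969 in².
F_nw = 0.6 F_EXX = 54 ksi.
R_n/Ω = (54 × 2.969) / 2.0 = 80.16 kips.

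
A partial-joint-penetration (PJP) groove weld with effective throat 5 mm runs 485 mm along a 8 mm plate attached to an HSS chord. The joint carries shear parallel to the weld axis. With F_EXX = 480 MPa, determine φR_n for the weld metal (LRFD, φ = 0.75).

φR_n ≈ 524 kN

Effective throat (given) t_e = 5 mm.
A_we = 5 × 485 = 2425 mm².
F_nw = 0.6 F_EXX = 288 MPa.
φR_n = 0.75 × 288 × 2425 × 10⁻³ = 523.8 kN.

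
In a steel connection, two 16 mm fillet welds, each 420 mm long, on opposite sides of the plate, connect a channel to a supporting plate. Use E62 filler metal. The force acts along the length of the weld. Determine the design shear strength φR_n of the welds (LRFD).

E62XX → F_EXX = 620 MPa.
Effective throat t_e = 0.707 × 16 = 11.31 mm.
Total length L = 840 mm; A_we = 11.31 × 840 = 9502 mm².
F_nw = 0.6 F_EXX = 0.6 × 620 = 372 MPa.
φR_n = 0.75 × 372 × 9502 × 10⁻³ = 2651 kN.

φR_n ≈ 2650 kN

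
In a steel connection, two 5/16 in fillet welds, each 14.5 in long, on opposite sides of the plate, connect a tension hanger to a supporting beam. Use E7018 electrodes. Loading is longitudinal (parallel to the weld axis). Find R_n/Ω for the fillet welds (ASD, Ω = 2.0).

R_n/Ω ≈ 135 kips

E70XX → F_EXX = 70 ksi.
Effective throat t_e = 0.707 × 0.3125 = 0.2209 in.
Total length L = 29 in; A_we = 0.2209 × 29 = 6.407 in².
F_nw = 0.6 F_EXX = 0.6 × 70 = 42 ksi.
R_n = 42 × 6.407 = 269.1 kips; R_n/Ω = 269.1/2.0 = 134.6 kips.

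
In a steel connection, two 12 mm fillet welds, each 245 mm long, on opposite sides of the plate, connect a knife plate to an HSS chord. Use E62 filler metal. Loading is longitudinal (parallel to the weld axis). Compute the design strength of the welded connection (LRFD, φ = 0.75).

φR_n ≈ 1160 kN

E62XX → F_EXX = 620 MPa.
Effective throat t_e = 0.707 × 12 = 8.484 mm.
Total length L = 490 mm; A_we = 8.484 × 490 = 4157 mm².
F_nw = 0.6 F_EXX = 0.6 × 620 = 372 MPa.
φR_n = 0.75 × 372 × 4157 × 10⁻³ = 1160 kN.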